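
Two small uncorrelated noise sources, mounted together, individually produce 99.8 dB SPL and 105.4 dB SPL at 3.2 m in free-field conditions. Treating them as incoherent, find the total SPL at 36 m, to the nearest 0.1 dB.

85.4 dB SPL

Combined at 3.2 m: 10·log₁₀(10^(99.8/10)+10^(105.4/10)) = 106.46 dB SPL.
Then apply −20·log₁₀(36/3.2) = -21.02 dB → 85.4 dB SPL.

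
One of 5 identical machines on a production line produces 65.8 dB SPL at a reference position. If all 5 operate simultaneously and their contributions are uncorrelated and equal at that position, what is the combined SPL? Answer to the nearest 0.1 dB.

72.8 dB SPL

5 equal incoherent sources raise the level by 10·log₁₀(5) = 6.99 dB.
L_total = 65.8 + 6.99 = 72.8 dB SPL.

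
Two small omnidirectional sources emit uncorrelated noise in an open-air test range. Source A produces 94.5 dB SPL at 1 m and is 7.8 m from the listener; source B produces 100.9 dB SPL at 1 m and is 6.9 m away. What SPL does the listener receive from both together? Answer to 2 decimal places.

At the listener: L_A = 94.5 − 20·log₁₀(7.8) = 76.658 dB; L_B = 100.9 − 20·log₁₀(6.9) = 84.123 dB.
Combined: 10·log₁₀(10^(76.658/10)+10^(84.123/10)) = 84.84 dB SPL.

84.84 dB SPL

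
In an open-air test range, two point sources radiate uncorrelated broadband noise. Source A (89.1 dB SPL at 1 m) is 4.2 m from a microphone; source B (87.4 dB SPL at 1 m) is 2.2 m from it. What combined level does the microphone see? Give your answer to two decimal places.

At the listener: L_A = 89.1 − 20·log₁₀(4.2) = 76.635 dB; L_B = 87.4 − 20·log₁₀(2.2) = 80.552 dB.
Combined: 10·log₁₀(10^(76.635/10)+10^(80.552/10)) = 82.03 dB SPL.

82.03 dB SPL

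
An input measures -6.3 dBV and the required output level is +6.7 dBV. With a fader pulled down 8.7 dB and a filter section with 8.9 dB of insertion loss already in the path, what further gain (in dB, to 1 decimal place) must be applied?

The required make-up gain is the shortfall in the dB sum.
G = +6.7 − (-6.3) + 8.7 + 8.9 = 30.6 dB.

30.6 dB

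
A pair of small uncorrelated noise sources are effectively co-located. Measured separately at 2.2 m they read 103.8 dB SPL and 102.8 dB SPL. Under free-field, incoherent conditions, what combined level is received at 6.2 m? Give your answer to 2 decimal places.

Combined at 2.2 m: 10·log₁₀(10^(103.8/10)+10^(102.8/10)) = 106.339 dB SPL.
Then apply −20·log₁₀(6.2/2.2) = -8.999 dB → 97.34 dB SPL.

97.34 dB SPL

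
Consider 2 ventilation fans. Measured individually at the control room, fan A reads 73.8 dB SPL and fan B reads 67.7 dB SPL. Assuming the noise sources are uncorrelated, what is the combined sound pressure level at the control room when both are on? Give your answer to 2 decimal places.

74.75 dB SPL

Incoherent sources sum as intensities:
L_total = 10·log₁₀(10^(73.8/10) + 10^(67.7/10)) = 10·log₁₀(29880000) = 74.75 dB SPL.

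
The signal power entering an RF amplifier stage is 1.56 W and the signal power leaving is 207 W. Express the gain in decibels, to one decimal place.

21.2 dB

Power ratio → dB uses the 10·log₁₀ form:
10·log₁₀(207/1.56) = 10·log₁₀(132.7) = 21.2 dB.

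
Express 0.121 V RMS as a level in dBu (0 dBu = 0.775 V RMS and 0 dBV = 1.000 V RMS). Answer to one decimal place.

-16.1 dBu

dBu = 20·log₁₀(V / 0.775 V).
20·log₁₀(0.121/0.775) = -16.1 dBu.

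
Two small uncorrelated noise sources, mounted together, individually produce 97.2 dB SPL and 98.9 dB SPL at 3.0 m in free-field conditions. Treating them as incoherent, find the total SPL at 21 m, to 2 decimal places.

84.24 dB SPL

Combined at 3.0 m: 10·log₁₀(10^(97.2/10)+10^(98.9/10)) = 101.143 dB SPL.
Then apply −20·log₁₀(21/3.0) = -16.902 dB → 84.24 dB SPL.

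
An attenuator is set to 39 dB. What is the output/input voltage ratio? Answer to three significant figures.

0.0112

Voltage ratio = 10^(dB/20).
10^(-39/20) = 10^(-1.950) = 0.0112.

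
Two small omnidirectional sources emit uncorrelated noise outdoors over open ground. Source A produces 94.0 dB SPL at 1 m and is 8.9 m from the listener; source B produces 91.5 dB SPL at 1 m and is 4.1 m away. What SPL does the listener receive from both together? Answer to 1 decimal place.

At the listener: L_A = 94.0 − 20·log₁₀(8.9) = 75.01 dB; L_B = 91.5 − 20·log₁₀(4.1) = 79.24 dB.
Combined: 10·log₁₀(10^(75.01/10)+10^(79.24/10)) = 80.6 dB SPL.

80.6 dB SPL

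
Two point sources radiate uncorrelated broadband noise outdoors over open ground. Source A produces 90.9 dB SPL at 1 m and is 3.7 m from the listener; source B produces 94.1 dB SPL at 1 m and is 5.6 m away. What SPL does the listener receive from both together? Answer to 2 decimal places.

At the listener: L_A = 90.9 − 20·log₁₀(3.7) = 79.536 dB; L_B = 94.1 − 20·log₁₀(5.6) = 79.136 dB.
Combined: 10·log₁₀(10^(79.536/10)+10^(79.136/10)) = 82.35 dB SPL.

82.35 dB SPL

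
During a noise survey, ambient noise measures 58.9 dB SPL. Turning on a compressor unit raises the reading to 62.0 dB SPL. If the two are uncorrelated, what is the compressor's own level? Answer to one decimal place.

59.1 dB SPL

Background correction is a power subtraction:
L_src = 10·log₁₀(10^(62.0/10) − 10^(58.9/10)) = 10·log₁₀(808600) = 59.1 dB SPL.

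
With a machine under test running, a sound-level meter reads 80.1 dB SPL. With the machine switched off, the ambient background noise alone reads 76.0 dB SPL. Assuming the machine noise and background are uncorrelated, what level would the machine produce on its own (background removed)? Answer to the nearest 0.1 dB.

78.0 dB SPL

Background correction is a power subtraction:
L_src = 10·log₁₀(10^(80.1/10) − 10^(76.0/10)) = 10·log₁₀(62520000) = 78.0 dB SPL.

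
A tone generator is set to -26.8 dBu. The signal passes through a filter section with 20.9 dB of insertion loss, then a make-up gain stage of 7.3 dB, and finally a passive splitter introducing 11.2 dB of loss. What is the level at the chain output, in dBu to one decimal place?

Cascaded gains and losses add directly in dB.
-26.8 − 20.9 + 7.3 − 11.2 = -51.6 dBu.

-51.6 dBu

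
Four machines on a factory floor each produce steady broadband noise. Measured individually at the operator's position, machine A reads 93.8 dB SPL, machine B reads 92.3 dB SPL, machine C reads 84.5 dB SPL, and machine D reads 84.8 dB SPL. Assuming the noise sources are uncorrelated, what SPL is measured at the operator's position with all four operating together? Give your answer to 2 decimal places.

96.70 dB SPL

Uncorrelated sources add in intensity (power), not in dB.
L_total = 10·log₁₀(10^(93.8/10) + 10^(92.3/10) + 10^(84.5/10) + 10^(84.8/10)) = 10·log₁₀(4681000000) = 96.70 dB SPL.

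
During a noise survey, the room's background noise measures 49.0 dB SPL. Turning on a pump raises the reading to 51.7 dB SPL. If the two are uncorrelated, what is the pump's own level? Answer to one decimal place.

48.4 dB SPL

Remove the background by subtracting linear intensities:
L_src = 10·log₁₀(10^(51.7/10) − 10^(49.0/10)) = 10·log₁₀(68480) = 48.4 dB SPL.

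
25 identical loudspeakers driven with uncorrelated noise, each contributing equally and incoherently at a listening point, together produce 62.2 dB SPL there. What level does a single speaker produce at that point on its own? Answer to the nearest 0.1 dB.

48.2 dB SPL

25 equal incoherent sources add 10·log₁₀(25) = 13.98 dB over one source.
L_one = 62.2 − 13.98 = 48.2 dB SPL.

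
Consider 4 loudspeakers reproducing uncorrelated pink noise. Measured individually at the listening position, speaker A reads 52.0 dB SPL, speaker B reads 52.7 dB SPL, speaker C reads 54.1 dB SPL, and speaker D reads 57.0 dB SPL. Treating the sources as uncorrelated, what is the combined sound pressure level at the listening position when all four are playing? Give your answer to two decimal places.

Add the sources as powers (linear), then convert back to dB:
L_total = 10·log₁₀(10^(52.0/10) + 10^(52.7/10) + 10^(54.1/10) + 10^(57.0/10)) = 10·log₁₀(1103000) = 60.43 dB SPL.

60.43 dB SPL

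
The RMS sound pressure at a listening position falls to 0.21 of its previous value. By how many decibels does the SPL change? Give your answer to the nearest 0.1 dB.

-13.6 dB

Sound pressure is an amplitude quantity: ΔL = 20·log₁₀(p₂/p₁).
20·log₁₀(0.21) = -13.6 dB.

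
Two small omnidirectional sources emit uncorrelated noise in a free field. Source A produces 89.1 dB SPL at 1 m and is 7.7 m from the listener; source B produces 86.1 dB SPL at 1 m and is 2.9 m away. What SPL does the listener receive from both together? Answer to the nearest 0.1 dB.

At the listener: L_A = 89.1 − 20·log₁₀(7.7) = 71.37 dB; L_B = 86.1 − 20·log₁₀(2.9) = 76.85 dB.
Combined: 10·log₁₀(10^(71.37/10)+10^(76.85/10)) = 77.9 dB SPL.

77.9 dB SPL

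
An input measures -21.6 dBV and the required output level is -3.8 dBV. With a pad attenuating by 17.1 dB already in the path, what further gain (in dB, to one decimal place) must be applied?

34.9 dB

The required make-up gain is the shortfall in the dB sum.
G = -3.8 − (-21.6) + 17.1 = 34.9 dB.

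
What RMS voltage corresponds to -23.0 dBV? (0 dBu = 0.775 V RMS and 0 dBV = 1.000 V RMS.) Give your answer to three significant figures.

0.0708 V

V = 1.000 V × 10^(-23.0/20).
= 1.000 × 0.07079 = 0.0708 V.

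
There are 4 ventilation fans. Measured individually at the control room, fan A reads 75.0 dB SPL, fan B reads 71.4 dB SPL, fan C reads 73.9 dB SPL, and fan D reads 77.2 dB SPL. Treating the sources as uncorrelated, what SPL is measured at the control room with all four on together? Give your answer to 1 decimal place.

80.9 dB SPL

Incoherent sources sum as intensities:
L_total = 10·log₁₀(10^(75.0/10) + 10^(71.4/10) + 10^(73.9/10) + 10^(77.2/10)) = 10·log₁₀(122500000) = 80.9 dB SPL.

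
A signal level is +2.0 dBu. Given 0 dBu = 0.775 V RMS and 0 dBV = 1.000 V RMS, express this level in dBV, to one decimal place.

-0.2 dBV

The offset between the scales is 20·log₁₀(0.775/1.000) = −2.214 dB.
So dBV = +2.0 − 2.214 = -0.2 dBV.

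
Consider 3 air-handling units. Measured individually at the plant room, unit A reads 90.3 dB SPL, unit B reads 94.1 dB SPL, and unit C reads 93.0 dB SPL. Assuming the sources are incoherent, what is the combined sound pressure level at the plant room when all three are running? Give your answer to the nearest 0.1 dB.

97.5 dB SPL

Add the sources as powers (linear), then convert back to dB:
L_total = 10·log₁₀(10^(90.3/10) + 10^(94.1/10) + 10^(93.0/10)) = 10·log₁₀(5637000000) = 97.5 dB SPL.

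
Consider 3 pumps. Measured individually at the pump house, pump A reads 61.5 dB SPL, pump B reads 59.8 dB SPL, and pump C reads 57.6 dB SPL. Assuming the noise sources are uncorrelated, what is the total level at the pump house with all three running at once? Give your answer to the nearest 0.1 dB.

Incoherent sources sum as intensities:
L_total = 10·log₁₀(10^(61.5/10) + 10^(59.8/10) + 10^(57.6/10)) = 10·log₁₀(2943000) = 64.7 dB SPL.

64.7 dB SPL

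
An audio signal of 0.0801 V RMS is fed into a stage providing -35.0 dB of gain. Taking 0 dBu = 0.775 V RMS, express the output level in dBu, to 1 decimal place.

-54.7 dBu

Input level: 20·log₁₀(0.0801/0.775) = -19.71 dBu.
Output: -19.71 − 35.0 = -54.7 dBu.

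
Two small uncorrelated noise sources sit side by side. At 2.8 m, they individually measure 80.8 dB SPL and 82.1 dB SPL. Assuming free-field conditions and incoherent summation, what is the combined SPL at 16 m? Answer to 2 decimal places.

Combined at 2.8 m: 10·log₁₀(10^(80.8/10)+10^(82.1/10)) = 84.509 dB SPL.
Then apply −20·log₁₀(16/2.8) = -15.139 dB → 69.37 dB SPL.

69.37 dB SPL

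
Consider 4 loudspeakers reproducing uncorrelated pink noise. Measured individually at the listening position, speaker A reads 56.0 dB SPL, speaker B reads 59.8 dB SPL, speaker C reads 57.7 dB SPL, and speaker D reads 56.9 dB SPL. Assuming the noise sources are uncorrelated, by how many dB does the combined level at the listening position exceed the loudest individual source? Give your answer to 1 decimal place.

Add the sources as powers (linear), then convert back to dB:
L_total = 10·log₁₀(10^(56.0/10) + 10^(59.8/10) + 10^(57.7/10) + 10^(56.9/10)) = 63.86 dB SPL.
Excess over the loudest (59.8 dB): 63.86 − 59.8 = 4.1 dB.

4.1 dB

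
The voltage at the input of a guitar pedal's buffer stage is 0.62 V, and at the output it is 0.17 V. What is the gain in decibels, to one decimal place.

-11.2 dB

Voltage is an amplitude quantity, so gain = 20·log₁₀(V_out/V_in).
20·log₁₀(0.17/0.62) = 20·log₁₀(0.2742) = -11.2 dB.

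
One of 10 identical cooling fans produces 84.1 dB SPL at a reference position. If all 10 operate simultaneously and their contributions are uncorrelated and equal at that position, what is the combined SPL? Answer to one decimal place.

10 equal incoherent sources raise the level by 10·log₁₀(10) = 10.00 dB.
L_total = 84.1 + 10.00 = 94.1 dB SPL.

94.1 dB SPL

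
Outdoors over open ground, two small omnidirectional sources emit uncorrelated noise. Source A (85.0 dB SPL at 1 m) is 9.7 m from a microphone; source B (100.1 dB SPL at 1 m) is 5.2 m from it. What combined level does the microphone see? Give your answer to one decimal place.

85.8 dB SPL

At the listener: L_A = 85.0 − 20·log₁₀(9.7) = 65.26 dB; L_B = 100.1 − 20·log₁₀(5.2) = 85.78 dB.
Combined: 10·log₁₀(10^(65.26/10)+10^(85.78/10)) = 85.8 dB SPL.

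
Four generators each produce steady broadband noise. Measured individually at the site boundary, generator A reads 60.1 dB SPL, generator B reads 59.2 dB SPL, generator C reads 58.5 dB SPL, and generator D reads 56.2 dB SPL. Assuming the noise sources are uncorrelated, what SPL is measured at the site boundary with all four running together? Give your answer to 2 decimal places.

64.74 dB SPL

Uncorrelated sources add in intensity (power), not in dB.
L_total = 10·log₁₀(10^(60.1/10) + 10^(59.2/10) + 10^(58.5/10) + 10^(56.2/10)) = 10·log₁₀(2980000) = 64.74 dB SPL.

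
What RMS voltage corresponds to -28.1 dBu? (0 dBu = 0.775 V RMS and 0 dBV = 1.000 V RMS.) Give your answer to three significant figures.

0.0305 V

V = 0.775 V × 10^(-28.1/20).
= 0.775 × 0.03936 = 0.0305 V.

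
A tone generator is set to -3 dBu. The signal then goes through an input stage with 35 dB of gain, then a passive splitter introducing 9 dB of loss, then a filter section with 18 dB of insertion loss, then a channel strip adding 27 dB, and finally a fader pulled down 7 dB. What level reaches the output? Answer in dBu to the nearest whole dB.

Gain stages sum in dB:
-3 + 35 − 9 − 18 + 27 − 7 = +25 dBu.

+25 dBu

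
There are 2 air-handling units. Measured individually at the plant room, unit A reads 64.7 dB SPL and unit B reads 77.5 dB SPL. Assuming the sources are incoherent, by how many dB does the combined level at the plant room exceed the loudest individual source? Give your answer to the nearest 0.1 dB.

Incoherent sources sum as intensities:
L_total = 10·log₁₀(10^(64.7/10) + 10^(77.5/10)) = 77.72 dB SPL.
Excess over the loudest (77.5 dB): 77.72 − 77.5 = 0.2 dB.

0.2 dB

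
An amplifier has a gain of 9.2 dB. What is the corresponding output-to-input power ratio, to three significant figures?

Power ratio = 10^(dB/10).
10^(9.2/10) = 10^(0.9200) = 8.32.

8.32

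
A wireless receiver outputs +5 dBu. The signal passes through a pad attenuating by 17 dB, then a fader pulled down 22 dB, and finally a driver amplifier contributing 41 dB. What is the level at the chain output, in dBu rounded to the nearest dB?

Gain stages sum in dB:
+5 − 17 − 22 + 41 = +7 dBu.

+7 dBu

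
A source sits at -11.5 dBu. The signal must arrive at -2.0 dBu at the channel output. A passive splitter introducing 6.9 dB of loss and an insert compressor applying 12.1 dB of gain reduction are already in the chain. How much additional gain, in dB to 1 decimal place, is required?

The required make-up gain is the shortfall in the dB sum.
G = -2.0 − (-11.5) + 6.9 + 12.1 = 28.5 dB.

28.5 dB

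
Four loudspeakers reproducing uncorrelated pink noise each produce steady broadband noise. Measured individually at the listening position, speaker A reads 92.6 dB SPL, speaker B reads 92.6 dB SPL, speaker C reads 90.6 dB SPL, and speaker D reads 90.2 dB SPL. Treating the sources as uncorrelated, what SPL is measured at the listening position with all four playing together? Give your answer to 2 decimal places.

Add the sources as powers (linear), then convert back to dB:
L_total = 10·log₁₀(10^(92.6/10) + 10^(92.6/10) + 10^(90.6/10) + 10^(90.2/10)) = 10·log₁₀(5835000000) = 97.66 dB SPL.

97.66 dB SPL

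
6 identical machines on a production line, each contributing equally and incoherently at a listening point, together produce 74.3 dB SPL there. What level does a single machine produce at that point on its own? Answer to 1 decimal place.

6 equal incoherent sources add 10·log₁₀(6) = 7.78 dB over one source.
L_one = 74.3 − 7.78 = 66.5 dB SPL.

66.5 dB SPL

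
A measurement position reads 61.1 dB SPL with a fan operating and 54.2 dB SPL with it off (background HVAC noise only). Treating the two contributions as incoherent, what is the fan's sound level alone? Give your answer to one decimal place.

60.1 dB SPL

Remove the background by subtracting linear intensities:
L_src = 10·log₁₀(10^(61.1/10) − 10^(54.2/10)) = 10·log₁₀(1025000) = 60.1 dB SPL.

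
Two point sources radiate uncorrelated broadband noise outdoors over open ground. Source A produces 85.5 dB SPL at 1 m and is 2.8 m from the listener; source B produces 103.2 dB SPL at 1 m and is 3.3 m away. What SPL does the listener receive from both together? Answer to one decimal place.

92.9 dB SPL

At the listener: L_A = 85.5 − 20·log₁₀(2.8) = 76.56 dB; L_B = 103.2 − 20·log₁₀(3.3) = 92.83 dB.
Combined: 10·log₁₀(10^(76.56/10)+10^(92.83/10)) = 92.9 dB SPL.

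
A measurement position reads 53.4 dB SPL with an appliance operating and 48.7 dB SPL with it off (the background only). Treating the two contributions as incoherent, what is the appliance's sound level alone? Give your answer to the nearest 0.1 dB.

Remove the background by subtracting linear intensities:
L_src = 10·log₁₀(10^(53.4/10) − 10^(48.7/10)) = 10·log₁₀(144600) = 51.6 dB SPL.

51.6 dB SPL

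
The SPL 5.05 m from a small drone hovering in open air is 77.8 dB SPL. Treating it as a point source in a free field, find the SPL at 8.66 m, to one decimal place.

73.1 dB SPL

For a point source in a free field, ΔL = −20·log₁₀(d₂/d₁).
ΔL = −20·log₁₀(8.66/5.05) = -4.68 dB, so L₂ = 77.8 + (-4.68) = 73.1 dB SPL.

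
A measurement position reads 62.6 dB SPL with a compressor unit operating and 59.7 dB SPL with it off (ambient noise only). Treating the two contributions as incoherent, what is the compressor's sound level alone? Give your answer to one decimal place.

59.5 dB SPL

Subtract intensities: L_src = 10·log₁₀(10^(L_total/10) − 10^(L_bg/10)).
L_src = 10·log₁₀(10^(62.6/10) − 10^(59.7/10)) = 10·log₁₀(886400) = 59.5 dB SPL.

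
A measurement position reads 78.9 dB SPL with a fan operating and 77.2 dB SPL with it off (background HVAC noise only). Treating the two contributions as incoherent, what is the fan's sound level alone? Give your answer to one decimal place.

Subtract intensities: L_src = 10·log₁₀(10^(L_total/10) − 10^(L_bg/10)).
L_src = 10·log₁₀(10^(78.9/10) − 10^(77.2/10)) = 10·log₁₀(25140000) = 74.0 dB SPL.

74.0 dB SPL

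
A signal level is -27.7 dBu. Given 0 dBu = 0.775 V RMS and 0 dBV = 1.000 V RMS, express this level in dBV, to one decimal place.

The offset between the scales is 20·log₁₀(0.775/1.000) = −2.214 dB.
So dBV = -27.7 − 2.214 = -29.9 dBV.

-29.9 dBV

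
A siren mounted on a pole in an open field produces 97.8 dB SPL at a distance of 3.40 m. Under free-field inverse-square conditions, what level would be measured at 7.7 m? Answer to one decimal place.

90.7 dB SPL

For a point source in a free field, ΔL = −20·log₁₀(d₂/d₁).
ΔL = −20·log₁₀(7.7/3.40) = -7.10 dB, so L₂ = 97.8 + (-7.10) = 90.7 dB SPL.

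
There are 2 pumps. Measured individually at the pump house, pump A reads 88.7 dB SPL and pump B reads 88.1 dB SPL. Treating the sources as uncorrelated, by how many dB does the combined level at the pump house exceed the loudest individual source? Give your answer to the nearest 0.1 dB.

Uncorrelated sources add in intensity (power), not in dB.
L_total = 10·log₁₀(10^(88.7/10) + 10^(88.1/10)) = 91.42 dB SPL.
Excess over the loudest (88.7 dB): 91.42 − 88.7 = 2.7 dB.

2.7 dB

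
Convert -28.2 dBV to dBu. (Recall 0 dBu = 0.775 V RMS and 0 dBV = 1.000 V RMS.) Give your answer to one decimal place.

-26.0 dBu

The offset between the scales is 20·log₁₀(0.775/1.000) = −2.214 dB.
So dBu = -28.2 + 2.214 = -26.0 dBu.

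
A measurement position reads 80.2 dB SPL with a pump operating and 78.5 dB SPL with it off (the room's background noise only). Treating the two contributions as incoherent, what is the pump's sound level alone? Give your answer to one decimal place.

Subtract intensities: L_src = 10·log₁₀(10^(L_total/10) − 10^(L_bg/10)).
L_src = 10·log₁₀(10^(80.2/10) − 10^(78.5/10)) = 10·log₁₀(33920000) = 75.3 dB SPL.

75.3 dB SPL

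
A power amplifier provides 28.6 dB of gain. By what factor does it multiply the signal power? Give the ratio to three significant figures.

724

Power ratio = 10^(dB/10).
10^(28.6/10) = 10^(2.860) = 724.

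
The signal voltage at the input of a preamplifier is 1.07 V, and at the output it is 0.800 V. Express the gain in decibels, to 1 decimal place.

For a voltage ratio, dB = 20·log₁₀(V₂/V₁).
20·log₁₀(0.800/1.07) = 20·log₁₀(0.7477) = -2.5 dB.

-2.5 dB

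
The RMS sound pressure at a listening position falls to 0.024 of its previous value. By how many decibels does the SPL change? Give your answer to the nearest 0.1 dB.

SPL change from a pressure ratio uses the 20·log₁₀ form:
20·log₁₀(0.024) = -32.4 dB.

-32.4 dB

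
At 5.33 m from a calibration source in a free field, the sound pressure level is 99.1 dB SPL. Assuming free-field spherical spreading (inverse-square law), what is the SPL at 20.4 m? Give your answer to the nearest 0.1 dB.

Inverse-square spreading gives ΔL = −20·log₁₀(d₂/d₁).
ΔL = −20·log₁₀(20.4/5.33) = -11.66 dB, so L₂ = 99.1 + (-11.66) = 87.4 dB SPL.

87.4 dB SPL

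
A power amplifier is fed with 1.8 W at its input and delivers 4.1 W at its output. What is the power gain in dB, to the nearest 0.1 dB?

3.6 dB

Power is a power quantity, so gain = 10·log₁₀(P_out/P_in).
10·log₁₀(4.1/1.8) = 10·log₁₀(2.278) = 3.6 dB.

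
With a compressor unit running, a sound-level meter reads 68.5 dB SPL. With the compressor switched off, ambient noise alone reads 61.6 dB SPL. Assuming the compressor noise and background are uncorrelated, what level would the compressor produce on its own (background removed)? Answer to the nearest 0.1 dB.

Background correction is a power subtraction:
L_src = 10·log₁₀(10^(68.5/10) − 10^(61.6/10)) = 10·log₁₀(5634000) = 67.5 dB SPL.

67.5 dB SPL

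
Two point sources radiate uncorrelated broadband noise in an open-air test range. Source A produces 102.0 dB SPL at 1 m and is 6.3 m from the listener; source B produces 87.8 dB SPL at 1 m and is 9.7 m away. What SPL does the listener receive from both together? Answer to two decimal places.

86.08 dB SPL

At the listener: L_A = 102.0 − 20·log₁₀(6.3) = 86.013 dB; L_B = 87.8 − 20·log₁₀(9.7) = 68.065 dB.
Combined: 10·log₁₀(10^(86.013/10)+10^(68.065/10)) = 86.08 dB SPL.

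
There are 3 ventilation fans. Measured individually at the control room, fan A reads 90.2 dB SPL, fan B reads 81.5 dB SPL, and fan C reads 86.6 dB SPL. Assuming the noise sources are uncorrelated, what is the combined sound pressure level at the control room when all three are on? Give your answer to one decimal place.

92.2 dB SPL

Uncorrelated sources add in intensity (power), not in dB.
L_total = 10·log₁₀(10^(90.2/10) + 10^(81.5/10) + 10^(86.6/10)) = 10·log₁₀(1645000000) = 92.2 dB SPL.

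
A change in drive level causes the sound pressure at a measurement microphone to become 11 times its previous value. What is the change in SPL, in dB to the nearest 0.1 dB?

20.8 dB

Sound pressure is an amplitude quantity: ΔL = 20·log₁₀(p₂/p₁).
20·log₁₀(11) = 20.8 dB.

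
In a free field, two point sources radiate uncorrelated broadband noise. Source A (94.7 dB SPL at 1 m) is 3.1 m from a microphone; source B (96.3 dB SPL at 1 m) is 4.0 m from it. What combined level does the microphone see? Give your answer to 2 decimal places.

87.59 dB SPL

At the listener: L_A = 94.7 − 20·log₁₀(3.1) = 84.873 dB; L_B = 96.3 − 20·log₁₀(4.0) = 84.259 dB.
Combined: 10·log₁₀(10^(84.873/10)+10^(84.259/10)) = 87.59 dB SPL.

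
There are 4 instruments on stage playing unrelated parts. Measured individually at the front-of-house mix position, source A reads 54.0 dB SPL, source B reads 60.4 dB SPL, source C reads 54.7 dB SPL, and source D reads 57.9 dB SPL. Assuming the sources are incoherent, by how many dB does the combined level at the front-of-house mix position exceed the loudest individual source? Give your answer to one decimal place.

Uncorrelated sources add in intensity (power), not in dB.
L_total = 10·log₁₀(10^(54.0/10) + 10^(60.4/10) + 10^(54.7/10) + 10^(57.9/10)) = 63.54 dB SPL.
Excess over the loudest (60.4 dB): 63.54 − 60.4 = 3.1 dB.

3.1 dB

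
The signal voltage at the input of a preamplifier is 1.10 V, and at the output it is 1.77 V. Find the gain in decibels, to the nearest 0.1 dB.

For a voltage ratio, dB = 20·log₁₀(V₂/V₁).
20·log₁₀(1.77/1.10) = 20·log₁₀(1.609) = 4.1 dB.

4.1 dB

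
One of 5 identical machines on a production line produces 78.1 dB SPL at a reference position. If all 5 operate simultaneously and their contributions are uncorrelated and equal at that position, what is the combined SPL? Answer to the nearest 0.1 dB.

85.1 dB SPL

5 equal incoherent sources raise the level by 10·log₁₀(5) = 6.99 dB.
L_total = 78.1 + 6.99 = 85.1 dB SPL.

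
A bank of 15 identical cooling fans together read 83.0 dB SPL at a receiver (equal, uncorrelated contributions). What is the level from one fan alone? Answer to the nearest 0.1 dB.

15 equal incoherent sources add 10·log₁₀(15) = 11.76 dB over one source.
L_one = 83.0 − 11.76 = 71.2 dB SPL.

71.2 dB SPL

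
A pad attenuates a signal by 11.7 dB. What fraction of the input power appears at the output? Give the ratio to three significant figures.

Power ratio = 10^(dB/10).
10^(-11.7/10) = 10^(-1.170) = 0.0676.

0.0676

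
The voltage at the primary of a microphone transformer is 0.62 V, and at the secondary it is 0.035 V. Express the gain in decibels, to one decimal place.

-25.0 dB

Voltage ratio → dB uses the 20·log₁₀ form:
20·log₁₀(0.035/0.62) = 20·log₁₀(0.05645) = -25.0 dB.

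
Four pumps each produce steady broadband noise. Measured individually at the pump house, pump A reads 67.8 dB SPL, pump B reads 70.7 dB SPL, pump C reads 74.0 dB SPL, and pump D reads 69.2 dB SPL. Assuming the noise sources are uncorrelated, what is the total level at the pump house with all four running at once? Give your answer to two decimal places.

Add the sources as powers (linear), then convert back to dB:
L_total = 10·log₁₀(10^(67.8/10) + 10^(70.7/10) + 10^(74.0/10) + 10^(69.2/10)) = 10·log₁₀(51210000) = 77.09 dB SPL.

77.09 dB SPL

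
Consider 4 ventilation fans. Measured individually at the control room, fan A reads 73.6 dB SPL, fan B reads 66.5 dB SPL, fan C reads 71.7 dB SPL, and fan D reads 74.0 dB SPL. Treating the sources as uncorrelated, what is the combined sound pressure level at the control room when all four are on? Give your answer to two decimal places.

Incoherent sources sum as intensities:
L_total = 10·log₁₀(10^(73.6/10) + 10^(66.5/10) + 10^(71.7/10) + 10^(74.0/10)) = 10·log₁₀(67290000) = 78.28 dB SPL.

78.28 dB SPL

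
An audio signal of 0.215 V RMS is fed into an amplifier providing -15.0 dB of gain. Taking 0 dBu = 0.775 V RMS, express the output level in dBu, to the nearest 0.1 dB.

Input level: 20·log₁₀(0.215/0.775) = -11.14 dBu.
Output: -11.14 − 15.0 = -26.1 dBu.

-26.1 dBu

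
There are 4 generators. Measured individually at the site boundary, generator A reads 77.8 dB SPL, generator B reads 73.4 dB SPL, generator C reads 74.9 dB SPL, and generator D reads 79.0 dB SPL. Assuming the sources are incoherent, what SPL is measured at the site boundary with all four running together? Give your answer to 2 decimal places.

82.84 dB SPL

Uncorrelated sources add in intensity (power), not in dB.
L_total = 10·log₁₀(10^(77.8/10) + 10^(73.4/10) + 10^(74.9/10) + 10^(79.0/10)) = 10·log₁₀(192500000) = 82.84 dB SPL.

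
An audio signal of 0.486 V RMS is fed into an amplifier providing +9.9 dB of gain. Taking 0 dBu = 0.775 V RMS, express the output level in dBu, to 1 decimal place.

+5.8 dBu

Input level: 20·log₁₀(0.486/0.775) = -4.05 dBu.
Output: -4.05 + 9.9 = +5.8 dBu.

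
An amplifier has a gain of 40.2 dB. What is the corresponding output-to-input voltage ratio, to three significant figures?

Voltage ratio = 10^(dB/20).
10^(40.2/20) = 10^(2.010) = 102.

102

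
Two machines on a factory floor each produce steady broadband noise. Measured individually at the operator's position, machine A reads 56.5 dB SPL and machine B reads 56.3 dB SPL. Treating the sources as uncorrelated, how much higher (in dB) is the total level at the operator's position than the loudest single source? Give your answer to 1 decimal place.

2.9 dB

Incoherent sources sum as intensities:
L_total = 10·log₁₀(10^(56.5/10) + 10^(56.3/10)) = 59.41 dB SPL.
Excess over the loudest (56.5 dB): 59.41 − 56.5 = 2.9 dB.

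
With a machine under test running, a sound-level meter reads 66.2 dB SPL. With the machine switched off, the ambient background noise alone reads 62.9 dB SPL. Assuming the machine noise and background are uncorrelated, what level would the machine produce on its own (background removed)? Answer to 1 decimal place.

63.5 dB SPL

Remove the background by subtracting linear intensities:
L_src = 10·log₁₀(10^(66.2/10) − 10^(62.9/10)) = 10·log₁₀(2219000) = 63.5 dB SPL.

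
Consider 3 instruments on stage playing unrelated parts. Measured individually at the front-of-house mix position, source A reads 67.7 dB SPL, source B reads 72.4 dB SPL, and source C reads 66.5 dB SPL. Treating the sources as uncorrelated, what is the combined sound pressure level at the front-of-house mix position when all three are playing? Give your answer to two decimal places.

74.43 dB SPL

Uncorrelated sources add in intensity (power), not in dB.
L_total = 10·log₁₀(10^(67.7/10) + 10^(72.4/10) + 10^(66.5/10)) = 10·log₁₀(27730000) = 74.43 dB SPL.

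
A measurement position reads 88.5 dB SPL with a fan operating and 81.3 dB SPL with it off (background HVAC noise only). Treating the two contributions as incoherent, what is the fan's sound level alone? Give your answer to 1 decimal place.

87.6 dB SPL

Background correction is a power subtraction:
L_src = 10·log₁₀(10^(88.5/10) − 10^(81.3/10)) = 10·log₁₀(573000000) = 87.6 dB SPL.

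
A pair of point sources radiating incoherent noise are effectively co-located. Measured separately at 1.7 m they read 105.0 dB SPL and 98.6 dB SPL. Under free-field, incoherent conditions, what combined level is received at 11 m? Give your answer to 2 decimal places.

Combined at 1.7 m: 10·log₁₀(10^(105.0/10)+10^(98.6/10)) = 105.896 dB SPL.
Then apply −20·log₁₀(11/1.7) = -16.219 dB → 89.68 dB SPL.

89.68 dB SPL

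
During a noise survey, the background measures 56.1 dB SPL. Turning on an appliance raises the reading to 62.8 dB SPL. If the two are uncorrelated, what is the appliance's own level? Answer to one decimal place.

61.8 dB SPL

Background correction is a power subtraction:
L_src = 10·log₁₀(10^(62.8/10) − 10^(56.1/10)) = 10·log₁₀(1498000) = 61.8 dB SPL.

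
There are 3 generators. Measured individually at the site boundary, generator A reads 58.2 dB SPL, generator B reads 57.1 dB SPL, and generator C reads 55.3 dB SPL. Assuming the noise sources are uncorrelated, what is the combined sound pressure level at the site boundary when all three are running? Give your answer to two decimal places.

61.80 dB SPL

Uncorrelated sources add in intensity (power), not in dB.
L_total = 10·log₁₀(10^(58.2/10) + 10^(57.1/10) + 10^(55.3/10)) = 10·log₁₀(1512000) = 61.80 dB SPL.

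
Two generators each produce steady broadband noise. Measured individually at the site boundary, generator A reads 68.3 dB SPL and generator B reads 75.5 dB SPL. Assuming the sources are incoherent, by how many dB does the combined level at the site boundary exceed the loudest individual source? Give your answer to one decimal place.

Uncorrelated sources add in intensity (power), not in dB.
L_total = 10·log₁₀(10^(68.3/10) + 10^(75.5/10)) = 76.26 dB SPL.
Excess over the loudest (75.5 dB): 76.26 − 75.5 = 0.8 dB.

0.8 dB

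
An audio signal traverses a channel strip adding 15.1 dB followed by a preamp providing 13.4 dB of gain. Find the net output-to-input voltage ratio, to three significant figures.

26.6

Net gain = 15.1 + 13.4 = 28.5 dB.
Voltage ratio = 10^(28.5/20) = 26.6.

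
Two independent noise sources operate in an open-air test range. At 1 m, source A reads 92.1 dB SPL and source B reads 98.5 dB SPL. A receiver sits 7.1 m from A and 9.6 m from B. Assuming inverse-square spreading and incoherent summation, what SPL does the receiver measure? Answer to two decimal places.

At the listener: L_A = 92.1 − 20·log₁₀(7.1) = 75.075 dB; L_B = 98.5 − 20·log₁₀(9.6) = 78.855 dB.
Combined: 10·log₁₀(10^(75.075/10)+10^(78.855/10)) = 80.37 dB SPL.

80.37 dB SPL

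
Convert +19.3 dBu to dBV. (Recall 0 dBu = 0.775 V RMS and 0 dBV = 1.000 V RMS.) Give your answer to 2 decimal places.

The offset between the scales is 20·log₁₀(0.775/1.000) = −2.214 dB.
So dBV = +19.3 − 2.214 = +17.09 dBV.

+17.09 dBV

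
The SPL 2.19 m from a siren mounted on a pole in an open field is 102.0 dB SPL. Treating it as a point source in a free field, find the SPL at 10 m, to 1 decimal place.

Free-field point source: level drops by 20·log₁₀ of the distance ratio.
ΔL = −20·log₁₀(10/2.19) = -13.19 dB, so L₂ = 102.0 + (-13.19) = 88.8 dB SPL.

88.8 dB SPL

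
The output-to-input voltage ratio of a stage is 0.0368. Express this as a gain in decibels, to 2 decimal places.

Voltage ratio → dB uses the 20·log₁₀ form:
20·log₁₀(0.0368) = -28.68 dB.

-28.68 dB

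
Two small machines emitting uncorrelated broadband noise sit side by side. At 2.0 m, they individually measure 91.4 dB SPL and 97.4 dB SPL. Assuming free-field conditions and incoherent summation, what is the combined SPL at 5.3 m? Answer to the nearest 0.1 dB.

Combined at 2.0 m: 10·log₁₀(10^(91.4/10)+10^(97.4/10)) = 98.37 dB SPL.
Then apply −20·log₁₀(5.3/2.0) = -8.46 dB → 89.9 dB SPL.

89.9 dB SPL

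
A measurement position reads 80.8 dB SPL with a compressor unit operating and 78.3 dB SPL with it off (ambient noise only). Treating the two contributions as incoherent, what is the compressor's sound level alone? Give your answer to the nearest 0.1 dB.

77.2 dB SPL

Subtract intensities: L_src = 10·log₁₀(10^(L_total/10) − 10^(L_bg/10)).
L_src = 10·log₁₀(10^(80.8/10) − 10^(78.3/10)) = 10·log₁₀(52620000) = 77.2 dB SPL.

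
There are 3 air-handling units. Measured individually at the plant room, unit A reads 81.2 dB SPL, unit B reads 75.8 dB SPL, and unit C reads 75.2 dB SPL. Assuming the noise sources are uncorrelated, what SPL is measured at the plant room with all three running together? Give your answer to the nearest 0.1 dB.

83.1 dB SPL

Incoherent sources sum as intensities:
L_total = 10·log₁₀(10^(81.2/10) + 10^(75.8/10) + 10^(75.2/10)) = 10·log₁₀(203000000) = 83.1 dB SPL.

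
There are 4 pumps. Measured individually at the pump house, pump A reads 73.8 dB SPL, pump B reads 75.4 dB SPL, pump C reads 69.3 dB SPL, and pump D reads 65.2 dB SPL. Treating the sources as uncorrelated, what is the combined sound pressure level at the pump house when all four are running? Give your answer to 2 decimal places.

78.48 dB SPL

Incoherent sources sum as intensities:
L_total = 10·log₁₀(10^(73.8/10) + 10^(75.4/10) + 10^(69.3/10) + 10^(65.2/10)) = 10·log₁₀(70480000) = 78.48 dB SPL.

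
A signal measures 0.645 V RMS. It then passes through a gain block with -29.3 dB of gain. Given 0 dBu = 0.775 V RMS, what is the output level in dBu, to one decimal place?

Input level: 20·log₁₀(0.645/0.775) = -1.59 dBu.
Output: -1.59 − 29.3 = -30.9 dBu.

-30.9 dBu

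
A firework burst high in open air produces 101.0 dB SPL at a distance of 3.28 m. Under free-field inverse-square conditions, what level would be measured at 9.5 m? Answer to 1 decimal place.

Inverse-square spreading gives ΔL = −20·log₁₀(d₂/d₁).
ΔL = −20·log₁₀(9.5/3.28) = -9.24 dB, so L₂ = 101.0 + (-9.24) = 91.8 dB SPL.

91.8 dB SPL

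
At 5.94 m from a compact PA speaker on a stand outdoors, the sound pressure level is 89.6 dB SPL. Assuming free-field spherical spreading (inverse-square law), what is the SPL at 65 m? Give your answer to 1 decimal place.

68.8 dB SPL

For a point source in a free field, ΔL = −20·log₁₀(d₂/d₁).
ΔL = −20·log₁₀(65/5.94) = -20.78 dB, so L₂ = 89.6 + (-20.78) = 68.8 dB SPL.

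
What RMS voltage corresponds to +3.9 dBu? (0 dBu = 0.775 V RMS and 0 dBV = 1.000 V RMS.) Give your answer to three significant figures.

1.21 V

V = 0.775 V × 10^(+3.9/20).
= 0.775 × 1.567 = 1.21 V.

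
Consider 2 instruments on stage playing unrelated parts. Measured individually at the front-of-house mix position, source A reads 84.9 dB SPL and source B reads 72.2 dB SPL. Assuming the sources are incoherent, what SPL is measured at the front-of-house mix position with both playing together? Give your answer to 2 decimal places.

Add the sources as powers (linear), then convert back to dB:
L_total = 10·log₁₀(10^(84.9/10) + 10^(72.2/10)) = 10·log₁₀(325600000) = 85.13 dB SPL.

85.13 dB SPL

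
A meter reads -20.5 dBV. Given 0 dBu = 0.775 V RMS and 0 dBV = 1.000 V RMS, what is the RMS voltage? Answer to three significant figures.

V = 1.000 V × 10^(-20.5/20).
= 1.000 × 0.09441 = 0.0944 V.

0.0944 V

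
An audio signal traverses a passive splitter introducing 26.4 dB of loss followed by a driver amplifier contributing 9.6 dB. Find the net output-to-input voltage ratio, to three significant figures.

Net gain = (−26.4) + 9.6 = -16.8 dB.
Voltage ratio = 10^(-16.8/20) = 0.145.

0.145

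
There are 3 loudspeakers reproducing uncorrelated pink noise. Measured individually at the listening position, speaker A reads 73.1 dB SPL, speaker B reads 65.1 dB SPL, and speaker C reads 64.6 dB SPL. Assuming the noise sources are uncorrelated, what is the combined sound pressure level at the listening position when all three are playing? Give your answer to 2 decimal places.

Add the sources as powers (linear), then convert back to dB:
L_total = 10·log₁₀(10^(73.1/10) + 10^(65.1/10) + 10^(64.6/10)) = 10·log₁₀(26540000) = 74.24 dB SPL.

74.24 dB SPL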